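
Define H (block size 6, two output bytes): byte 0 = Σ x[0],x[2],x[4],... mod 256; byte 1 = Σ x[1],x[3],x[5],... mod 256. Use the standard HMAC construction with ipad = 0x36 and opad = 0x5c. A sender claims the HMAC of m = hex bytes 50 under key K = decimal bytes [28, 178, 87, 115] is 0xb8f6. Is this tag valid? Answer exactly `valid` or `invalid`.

invalid

Key decimal bytes [28, 178, 87, 115] = 1c b2 57 73 is 4 bytes ≤ B = 6; zero-pad to 6 bytes: K' = 1c b2 57 73 00 00.
K' ⊕ ipad = 2a 84 61 45 36 36; K' ⊕ opad = 40 ee 0b 2f 5c 5c.
Inner hash: even-index sum = 273 mod 256 = 17; odd-index sum = 255 mod 256 = 255 → 11 ff.
Outer hash (recomputed tag): even-index sum = 184 mod 256 = 184; odd-index sum = 632 mod 256 = 120 → b8 78.
Recomputed tag = b878; claimed = b8f6 → mismatch.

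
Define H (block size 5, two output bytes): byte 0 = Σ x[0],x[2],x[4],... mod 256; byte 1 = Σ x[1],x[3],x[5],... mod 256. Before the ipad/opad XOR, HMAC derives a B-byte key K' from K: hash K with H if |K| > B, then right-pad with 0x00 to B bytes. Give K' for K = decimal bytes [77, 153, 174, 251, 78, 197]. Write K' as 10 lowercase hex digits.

|K| = 6 > B = 5, so first hash the key.
H(K): even-index sum = 329 mod 256 = 73; odd-index sum = 601 mod 256 = 89 → 49 59.
Zero-pad H(K) = 49 59 to 5 bytes: K' = 49 59 00 00 00.

4959000000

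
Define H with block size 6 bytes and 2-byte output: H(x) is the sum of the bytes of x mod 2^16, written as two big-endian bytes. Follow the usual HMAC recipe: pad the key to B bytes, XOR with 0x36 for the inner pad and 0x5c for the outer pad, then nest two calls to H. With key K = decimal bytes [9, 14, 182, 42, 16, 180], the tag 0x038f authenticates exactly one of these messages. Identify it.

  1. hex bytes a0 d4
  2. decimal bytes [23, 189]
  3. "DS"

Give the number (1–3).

Key decimal bytes [9, 14, 182, 42, 16, 180] = 09 0e b6 2a 10 b4 is exactly B = 6 bytes: K' = 09 0e b6 2a 10 b4.
K' ⊕ ipad = 3f 38 80 1c 26 82; K' ⊕ opad = 55 52 ea 76 4c e8.
m1: inner = H(3f 38 80 1c 26 82 a0 d4) = 03 2f; tag = H(55 52 ea 76 4c e8 03 2f) = 036d
m2: inner = H(3f 38 80 1c 26 82 17 bd) = 02 8f; tag = H(55 52 ea 76 4c e8 02 8f) = 03cc
m3: inner = H(3f 38 80 1c 26 82 44 53) = 02 52; tag = H(55 52 ea 76 4c e8 02 52) = 038f ← matches

3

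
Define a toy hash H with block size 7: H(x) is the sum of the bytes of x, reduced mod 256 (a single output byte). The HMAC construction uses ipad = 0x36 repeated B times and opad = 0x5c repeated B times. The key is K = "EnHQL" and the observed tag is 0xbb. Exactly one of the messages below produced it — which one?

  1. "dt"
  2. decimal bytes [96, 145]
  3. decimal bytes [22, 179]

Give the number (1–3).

2

Key "EnHQL" = 45 6e 48 51 4c is 5 bytes ≤ B = 7; zero-pad to 7 bytes: K' = 45 6e 48 51 4c 00 00.
K' ⊕ ipad = 73 58 7e 67 7a 36 36; K' ⊕ opad = 19 32 14 0d 10 5c 5c.
m1: inner = H(73 58 7e 67 7a 36 36 64 74) = 6e; tag = H(19 32 14 0d 10 5c 5c 6e) = a2
m2: inner = H(73 58 7e 67 7a 36 36 60 91) = 87; tag = H(19 32 14 0d 10 5c 5c 87) = bb ← matches
m3: inner = H(73 58 7e 67 7a 36 36 16 b3) = 5f; tag = H(19 32 14 0d 10 5c 5c 5f) = 93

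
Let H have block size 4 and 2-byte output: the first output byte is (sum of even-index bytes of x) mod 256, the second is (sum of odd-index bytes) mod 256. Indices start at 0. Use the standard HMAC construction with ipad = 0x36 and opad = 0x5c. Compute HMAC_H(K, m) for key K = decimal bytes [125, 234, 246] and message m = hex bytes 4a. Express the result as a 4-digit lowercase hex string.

2024

Key decimal bytes [125, 234, 246] = 7d ea f6 is 3 bytes ≤ B = 4; zero-pad to 4 bytes: K' = 7d ea f6 00.
K' ⊕ ipad = 4b dc c0 36.  K' ⊕ opad = 21 b6 aa 5c.
Inner input = (K'⊕ipad) ∥ m = 4b dc c0 36 ∥ 4a.
Inner hash: even-index sum = 341 mod 256 = 85; odd-index sum = 274 mod 256 = 18 → 55 12.
Outer input = (K'⊕opad) ∥ inner = 21 b6 aa 5c ∥ 55 12.
Outer hash (tag): even-index sum = 288 mod 256 = 32; odd-index sum = 292 mod 256 = 36 → 20 24.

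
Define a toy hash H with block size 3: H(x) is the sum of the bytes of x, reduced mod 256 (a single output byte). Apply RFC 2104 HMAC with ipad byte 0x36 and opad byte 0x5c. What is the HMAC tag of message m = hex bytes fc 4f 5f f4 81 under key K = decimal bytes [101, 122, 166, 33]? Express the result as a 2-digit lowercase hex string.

Key decimal bytes [101, 122, 166, 33] = 65 7a a6 21 is 4 bytes > B = 3, so hash it first: H(key) = a6, then zero-pad to 3 bytes: K' = a6 00 00.
K' ⊕ ipad = 90 36 36.  K' ⊕ opad = fa 5c 5c.
Inner input = (K'⊕ipad) ∥ m = 90 36 36 ∥ fc 4f 5f f4 81.
Inner hash: sum = 144+54+54+252+79+95+244+129 = 1051; mod 256 = 27 → 1b.
Outer input = (K'⊕opad) ∥ inner = fa 5c 5c ∥ 1b.
Outer hash (tag): sum = 250+92+92+27 = 461; mod 256 = 205 → cd.

cd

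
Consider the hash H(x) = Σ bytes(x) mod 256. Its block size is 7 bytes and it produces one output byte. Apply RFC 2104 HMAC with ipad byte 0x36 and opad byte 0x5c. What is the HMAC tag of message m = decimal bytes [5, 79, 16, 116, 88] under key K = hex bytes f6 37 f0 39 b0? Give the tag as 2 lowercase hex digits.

Key hex bytes f6 37 f0 39 b0 is 5 bytes ≤ B = 7; zero-pad to 7 bytes: K' = f6 37 f0 39 b0 00 00.
K' ⊕ ipad = c0 01 c6 0f 86 36 36.  K' ⊕ opad = aa 6b ac 65 ec 5c 5c.
Inner input = (K'⊕ipad) ∥ m = c0 01 c6 0f 86 36 36 ∥ 05 4f 10 74 58.
Inner hash: sum = 192+1+198+15+134+54+54+5+79+16+116+88 = 952; mod 256 = 184 → b8.
Outer input = (K'⊕opad) ∥ inner = aa 6b ac 65 ec 5c 5c ∥ b8.
Outer hash (tag): sum = 170+107+172+101+236+92+92+184 = 1154; mod 256 = 130 → 82.

82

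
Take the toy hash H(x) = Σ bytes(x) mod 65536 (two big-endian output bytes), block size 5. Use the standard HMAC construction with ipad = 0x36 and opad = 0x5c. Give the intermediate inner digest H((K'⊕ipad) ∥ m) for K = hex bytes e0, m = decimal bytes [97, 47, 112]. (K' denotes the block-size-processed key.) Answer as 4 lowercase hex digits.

02ae

Key hex bytes e0 is 1 byte ≤ B = 5; zero-pad to 5 bytes: K' = e0 00 00 00 00.
K' ⊕ ipad = d6 36 36 36 36.
Inner input = d6 36 36 36 36 ∥ 61 2f 70.
Inner hash: sum = 214+54+54+54+54+97+47+112 = 686 → 02 ae.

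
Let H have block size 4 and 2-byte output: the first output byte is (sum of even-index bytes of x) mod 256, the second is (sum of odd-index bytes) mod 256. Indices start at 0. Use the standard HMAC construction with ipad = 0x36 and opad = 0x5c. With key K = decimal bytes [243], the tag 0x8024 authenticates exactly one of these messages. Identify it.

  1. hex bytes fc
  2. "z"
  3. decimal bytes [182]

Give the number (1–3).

Key decimal bytes [243] = f3 is 1 byte ≤ B = 4; zero-pad to 4 bytes: K' = f3 00 00 00.
K' ⊕ ipad = c5 36 36 36; K' ⊕ opad = af 5c 5c 5c.
m1: inner = H(c5 36 36 36 fc) = f7 6c; tag = H(af 5c 5c 5c f7 6c) = 0224
m2: inner = H(c5 36 36 36 7a) = 75 6c; tag = H(af 5c 5c 5c 75 6c) = 8024 ← matches
m3: inner = H(c5 36 36 36 b6) = b1 6c; tag = H(af 5c 5c 5c b1 6c) = bc24

2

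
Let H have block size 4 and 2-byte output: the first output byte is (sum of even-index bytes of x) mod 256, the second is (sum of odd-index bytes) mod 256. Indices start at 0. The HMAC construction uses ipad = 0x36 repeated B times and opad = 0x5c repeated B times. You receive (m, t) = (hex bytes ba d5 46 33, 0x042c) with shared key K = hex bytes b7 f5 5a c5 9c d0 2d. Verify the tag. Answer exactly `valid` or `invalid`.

Key hex bytes b7 f5 5a c5 9c d0 2d is 7 bytes > B = 4, so hash it first: H(key) = da 8a, then zero-pad to 4 bytes: K' = da 8a 00 00.
K' ⊕ ipad = ec bc 36 36; K' ⊕ opad = 86 d6 5c 5c.
Inner hash: even-index sum = 546 mod 256 = 34; odd-index sum = 506 mod 256 = 250 → 22 fa.
Outer hash (recomputed tag): even-index sum = 260 mod 256 = 4; odd-index sum = 556 mod 256 = 44 → 04 2c.
Recomputed tag = 042c; claimed = 042c → match.

valid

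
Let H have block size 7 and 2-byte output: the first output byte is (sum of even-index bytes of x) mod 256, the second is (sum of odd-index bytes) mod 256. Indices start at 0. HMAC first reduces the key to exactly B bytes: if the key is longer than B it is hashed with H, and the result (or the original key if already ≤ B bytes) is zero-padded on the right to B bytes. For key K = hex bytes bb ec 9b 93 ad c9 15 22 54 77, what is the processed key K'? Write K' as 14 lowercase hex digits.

|K| = 10 > B = 7, so first hash the key.
H(K): even-index sum = 620 mod 256 = 108; odd-index sum = 737 mod 256 = 225 → 6c e1.
Zero-pad H(K) = 6c e1 to 7 bytes: K' = 6c e1 00 00 00 00 00.

6ce10000000000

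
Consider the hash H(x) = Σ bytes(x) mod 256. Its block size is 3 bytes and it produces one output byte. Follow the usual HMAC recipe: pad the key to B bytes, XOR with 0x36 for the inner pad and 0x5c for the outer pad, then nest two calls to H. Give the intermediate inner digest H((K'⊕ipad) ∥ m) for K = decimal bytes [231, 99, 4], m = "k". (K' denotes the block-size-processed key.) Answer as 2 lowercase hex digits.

Key decimal bytes [231, 99, 4] = e7 63 04 is exactly B = 3 bytes: K' = e7 63 04.
K' ⊕ ipad = d1 55 32.
Inner input = d1 55 32 ∥ 6b.
Inner hash: sum = 209+85+50+107 = 451; mod 256 = 195 → c3.

c3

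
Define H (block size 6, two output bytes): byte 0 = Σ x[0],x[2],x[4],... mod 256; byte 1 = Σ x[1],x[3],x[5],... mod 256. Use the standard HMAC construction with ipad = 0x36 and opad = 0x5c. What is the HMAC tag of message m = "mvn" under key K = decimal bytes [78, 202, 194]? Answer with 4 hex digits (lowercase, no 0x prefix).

Key decimal bytes [78, 202, 194] = 4e ca c2 is 3 bytes ≤ B = 6; zero-pad to 6 bytes: K' = 4e ca c2 00 00 00.
K' ⊕ ipad = 78 fc f4 36 36 36.  K' ⊕ opad = 12 96 9e 5c 5c 5c.
Inner input = (K'⊕ipad) ∥ m = 78 fc f4 36 36 36 ∥ 6d 76 6e.
Inner hash: even-index sum = 637 mod 256 = 125; odd-index sum = 478 mod 256 = 222 → 7d de.
Outer input = (K'⊕opad) ∥ inner = 12 96 9e 5c 5c 5c ∥ 7d de.
Outer hash (tag): even-index sum = 393 mod 256 = 137; odd-index sum = 556 mod 256 = 44 → 89 2c.

892c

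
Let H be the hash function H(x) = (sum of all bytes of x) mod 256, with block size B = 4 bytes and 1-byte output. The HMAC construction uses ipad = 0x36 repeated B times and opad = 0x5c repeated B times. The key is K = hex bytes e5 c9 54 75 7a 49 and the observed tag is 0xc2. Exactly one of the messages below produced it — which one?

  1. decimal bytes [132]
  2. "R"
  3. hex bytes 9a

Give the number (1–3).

Key hex bytes e5 c9 54 75 7a 49 is 6 bytes > B = 4, so hash it first: H(key) = 3a, then zero-pad to 4 bytes: K' = 3a 00 00 00.
K' ⊕ ipad = 0c 36 36 36; K' ⊕ opad = 66 5c 5c 5c.
m1: inner = H(0c 36 36 36 84) = 32; tag = H(66 5c 5c 5c 32) = ac
m2: inner = H(0c 36 36 36 52) = 00; tag = H(66 5c 5c 5c 00) = 7a
m3: inner = H(0c 36 36 36 9a) = 48; tag = H(66 5c 5c 5c 48) = c2 ← matches

3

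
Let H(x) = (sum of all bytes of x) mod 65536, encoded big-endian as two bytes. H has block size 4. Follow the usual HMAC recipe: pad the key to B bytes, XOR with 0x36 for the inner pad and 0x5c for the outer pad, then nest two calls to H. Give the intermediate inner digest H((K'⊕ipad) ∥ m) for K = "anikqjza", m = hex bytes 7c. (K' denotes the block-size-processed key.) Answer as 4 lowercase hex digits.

018c

Key "anikqjza" = 61 6e 69 6b 71 6a 7a 61 is 8 bytes > B = 4, so hash it first: H(key) = 03 59, then zero-pad to 4 bytes: K' = 03 59 00 00.
K' ⊕ ipad = 35 6f 36 36.
Inner input = 35 6f 36 36 ∥ 7c.
Inner hash: sum = 53+111+54+54+124 = 396 → 01 8c.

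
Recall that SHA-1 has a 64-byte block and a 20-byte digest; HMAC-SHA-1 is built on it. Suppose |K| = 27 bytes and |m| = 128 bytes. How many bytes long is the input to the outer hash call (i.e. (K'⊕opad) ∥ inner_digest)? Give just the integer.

Key is 27 ≤ 64 bytes, zero-padded: |K'| = 64.
Outer input = (K'⊕opad) ∥ H(inner) → 64 + 20 = 84 bytes.

84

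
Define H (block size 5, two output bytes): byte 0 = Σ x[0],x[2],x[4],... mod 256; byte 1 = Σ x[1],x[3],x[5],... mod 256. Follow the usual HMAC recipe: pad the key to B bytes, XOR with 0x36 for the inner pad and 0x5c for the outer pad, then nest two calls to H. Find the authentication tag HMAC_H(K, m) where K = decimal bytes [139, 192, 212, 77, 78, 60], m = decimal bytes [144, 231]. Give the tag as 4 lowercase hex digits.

ee5f

Key decimal bytes [139, 192, 212, 77, 78, 60] = 8b c0 d4 4d 4e 3c is 6 bytes > B = 5, so hash it first: H(key) = ad 49, then zero-pad to 5 bytes: K' = ad 49 00 00 00.
K' ⊕ ipad = 9b 7f 36 36 36.  K' ⊕ opad = f1 15 5c 5c 5c.
Inner input = (K'⊕ipad) ∥ m = 9b 7f 36 36 36 ∥ 90 e7.
Inner hash: even-index sum = 494 mod 256 = 238; odd-index sum = 325 mod 256 = 69 → ee 45.
Outer input = (K'⊕opad) ∥ inner = f1 15 5c 5c 5c ∥ ee 45.
Outer hash (tag): even-index sum = 494 mod 256 = 238; odd-index sum = 351 mod 256 = 95 → ee 5f.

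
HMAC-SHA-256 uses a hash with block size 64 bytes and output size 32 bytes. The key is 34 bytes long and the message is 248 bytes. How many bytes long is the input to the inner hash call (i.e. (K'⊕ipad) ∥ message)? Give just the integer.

Key is 34 ≤ 64 bytes, zero-padded: |K'| = 64.
Inner input = (K'⊕ipad) ∥ m → 64 + 248 = 312 bytes.

312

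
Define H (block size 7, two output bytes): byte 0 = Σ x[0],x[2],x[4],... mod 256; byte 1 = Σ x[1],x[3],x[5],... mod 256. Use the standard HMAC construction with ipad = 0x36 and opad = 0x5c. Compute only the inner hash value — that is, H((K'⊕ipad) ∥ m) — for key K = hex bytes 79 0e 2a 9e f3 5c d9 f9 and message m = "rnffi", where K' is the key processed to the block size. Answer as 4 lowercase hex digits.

Key hex bytes 79 0e 2a 9e f3 5c d9 f9 is 8 bytes > B = 7, so hash it first: H(key) = 6f 01, then zero-pad to 7 bytes: K' = 6f 01 00 00 00 00 00.
K' ⊕ ipad = 59 37 36 36 36 36 36.
Inner input = 59 37 36 36 36 36 36 ∥ 72 6e 66 66 69.
Inner hash: even-index sum = 463 mod 256 = 207; odd-index sum = 484 mod 256 = 228 → cf e4.

cfe4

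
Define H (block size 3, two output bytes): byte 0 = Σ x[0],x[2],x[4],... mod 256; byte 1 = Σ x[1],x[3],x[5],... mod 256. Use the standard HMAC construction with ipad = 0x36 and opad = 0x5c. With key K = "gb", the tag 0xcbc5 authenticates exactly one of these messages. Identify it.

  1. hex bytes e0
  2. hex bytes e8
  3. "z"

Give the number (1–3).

Key "gb" = 67 62 is 2 bytes ≤ B = 3; zero-pad to 3 bytes: K' = 67 62 00.
K' ⊕ ipad = 51 54 36; K' ⊕ opad = 3b 3e 5c.
m1: inner = H(51 54 36 e0) = 87 34; tag = H(3b 3e 5c 87 34) = cbc5 ← matches
m2: inner = H(51 54 36 e8) = 87 3c; tag = H(3b 3e 5c 87 3c) = d3c5
m3: inner = H(51 54 36 7a) = 87 ce; tag = H(3b 3e 5c 87 ce) = 65c5

1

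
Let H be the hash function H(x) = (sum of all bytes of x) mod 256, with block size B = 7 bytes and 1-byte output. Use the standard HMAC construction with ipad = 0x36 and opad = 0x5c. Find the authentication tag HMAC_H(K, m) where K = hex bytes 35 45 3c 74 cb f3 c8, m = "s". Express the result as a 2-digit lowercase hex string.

d9

Key hex bytes 35 45 3c 74 cb f3 c8 is exactly B = 7 bytes: K' = 35 45 3c 74 cb f3 c8.
K' ⊕ ipad = 03 73 0a 42 fd c5 fe.  K' ⊕ opad = 69 19 60 28 97 af 94.
Inner input = (K'⊕ipad) ∥ m = 03 73 0a 42 fd c5 fe ∥ 73.
Inner hash: sum = 3+115+10+66+253+197+254+115 = 1013; mod 256 = 245 → f5.
Outer input = (K'⊕opad) ∥ inner = 69 19 60 28 97 af 94 ∥ f5.
Outer hash (tag): sum = 105+25+96+40+151+175+148+245 = 985; mod 256 = 217 → d9.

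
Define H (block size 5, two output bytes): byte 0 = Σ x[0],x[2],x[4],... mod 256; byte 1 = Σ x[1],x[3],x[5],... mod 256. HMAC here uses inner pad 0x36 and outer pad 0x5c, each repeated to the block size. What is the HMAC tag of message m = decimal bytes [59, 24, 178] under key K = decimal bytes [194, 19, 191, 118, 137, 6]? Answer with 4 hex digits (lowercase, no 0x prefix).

eaef

Key decimal bytes [194, 19, 191, 118, 137, 6] = c2 13 bf 76 89 06 is 6 bytes > B = 5, so hash it first: H(key) = 0a 8f, then zero-pad to 5 bytes: K' = 0a 8f 00 00 00.
K' ⊕ ipad = 3c b9 36 36 36.  K' ⊕ opad = 56 d3 5c 5c 5c.
Inner input = (K'⊕ipad) ∥ m = 3c b9 36 36 36 ∥ 3b 18 b2.
Inner hash: even-index sum = 192 mod 256 = 192; odd-index sum = 476 mod 256 = 220 → c0 dc.
Outer input = (K'⊕opad) ∥ inner = 56 d3 5c 5c 5c ∥ c0 dc.
Outer hash (tag): even-index sum = 490 mod 256 = 234; odd-index sum = 495 mod 256 = 239 → ea ef.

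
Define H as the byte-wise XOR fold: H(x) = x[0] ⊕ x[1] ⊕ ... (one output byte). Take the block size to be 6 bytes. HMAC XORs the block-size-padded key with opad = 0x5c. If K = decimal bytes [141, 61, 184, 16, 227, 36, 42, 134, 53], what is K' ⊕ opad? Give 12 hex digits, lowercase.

1a5c5c5c5c5c

Key decimal bytes [141, 61, 184, 16, 227, 36, 42, 134, 53] = 8d 3d b8 10 e3 24 2a 86 35 is 9 bytes > B = 6, so hash it first: H(key) = 46, then zero-pad to 6 bytes: K' = 46 00 00 00 00 00.
XOR each byte with 0x5c: 46⊕5c=1a, 00⊕5c=5c, 00⊕5c=5c, 00⊕5c=5c, 00⊕5c=5c, 00⊕5c=5c.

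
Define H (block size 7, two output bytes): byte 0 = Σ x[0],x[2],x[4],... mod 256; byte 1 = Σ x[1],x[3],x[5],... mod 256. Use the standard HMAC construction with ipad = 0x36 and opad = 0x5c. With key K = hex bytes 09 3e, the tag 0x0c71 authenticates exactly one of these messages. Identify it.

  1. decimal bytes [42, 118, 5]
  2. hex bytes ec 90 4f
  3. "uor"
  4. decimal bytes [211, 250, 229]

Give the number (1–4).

Key hex bytes 09 3e is 2 bytes ≤ B = 7; zero-pad to 7 bytes: K' = 09 3e 00 00 00 00 00.
K' ⊕ ipad = 3f 08 36 36 36 36 36; K' ⊕ opad = 55 62 5c 5c 5c 5c 5c.
m1: inner = H(3f 08 36 36 36 36 36 2a 76 05) = 57 a3; tag = H(55 62 5c 5c 5c 5c 5c 57 a3) = 0c71 ← matches
m2: inner = H(3f 08 36 36 36 36 36 ec 90 4f) = 71 af; tag = H(55 62 5c 5c 5c 5c 5c 71 af) = 188b
m3: inner = H(3f 08 36 36 36 36 36 75 6f 72) = 50 5b; tag = H(55 62 5c 5c 5c 5c 5c 50 5b) = c46a
m4: inner = H(3f 08 36 36 36 36 36 d3 fa e5) = db 2c; tag = H(55 62 5c 5c 5c 5c 5c db 2c) = 95f5

1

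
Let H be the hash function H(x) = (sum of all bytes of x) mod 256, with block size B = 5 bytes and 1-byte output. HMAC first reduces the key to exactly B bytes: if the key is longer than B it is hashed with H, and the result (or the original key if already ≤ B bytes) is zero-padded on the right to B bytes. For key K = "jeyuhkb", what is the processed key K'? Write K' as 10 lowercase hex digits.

|K| = 7 > B = 5, so first hash the key.
H(K): sum = 106+101+121+117+104+107+98 = 754; mod 256 = 242 → f2.
Zero-pad H(K) = f2 to 5 bytes: K' = f2 00 00 00 00.

f200000000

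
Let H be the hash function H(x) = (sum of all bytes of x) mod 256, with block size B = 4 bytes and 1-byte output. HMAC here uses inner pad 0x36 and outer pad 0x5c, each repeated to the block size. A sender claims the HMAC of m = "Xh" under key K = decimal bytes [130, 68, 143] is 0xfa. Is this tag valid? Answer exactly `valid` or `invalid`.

valid

Key decimal bytes [130, 68, 143] = 82 44 8f is 3 bytes ≤ B = 4; zero-pad to 4 bytes: K' = 82 44 8f 00.
K' ⊕ ipad = b4 72 b9 36; K' ⊕ opad = de 18 d3 5c.
Inner hash: sum = 180+114+185+54+88+104 = 725; mod 256 = 213 → d5.
Outer hash (recomputed tag): sum = 222+24+211+92+213 = 762; mod 256 = 250 → fa.
Recomputed tag = fa; claimed = fa → match.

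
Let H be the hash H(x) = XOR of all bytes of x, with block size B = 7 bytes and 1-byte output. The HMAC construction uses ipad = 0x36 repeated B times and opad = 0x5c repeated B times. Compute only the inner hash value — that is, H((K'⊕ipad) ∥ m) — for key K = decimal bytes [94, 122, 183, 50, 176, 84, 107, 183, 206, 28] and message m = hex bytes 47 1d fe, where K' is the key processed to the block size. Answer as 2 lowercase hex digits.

Key decimal bytes [94, 122, 183, 50, 176, 84, 107, 183, 206, 28] = 5e 7a b7 32 b0 54 6b b7 ce 1c is 10 bytes > B = 7, so hash it first: H(key) = 4b, then zero-pad to 7 bytes: K' = 4b 00 00 00 00 00 00.
K' ⊕ ipad = 7d 36 36 36 36 36 36.
Inner input = 7d 36 36 36 36 36 36 ∥ 47 1d fe.
Inner hash: XOR 7d⊕36⊕36⊕36⊕36⊕36⊕36⊕47⊕1d⊕fe = d9.

d9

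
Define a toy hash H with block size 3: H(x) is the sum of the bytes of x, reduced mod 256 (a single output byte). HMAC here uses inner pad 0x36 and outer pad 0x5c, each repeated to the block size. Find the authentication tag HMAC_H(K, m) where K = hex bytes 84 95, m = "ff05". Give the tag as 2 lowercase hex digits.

b9

Key hex bytes 84 95 is 2 bytes ≤ B = 3; zero-pad to 3 bytes: K' = 84 95 00.
K' ⊕ ipad = b2 a3 36.  K' ⊕ opad = d8 c9 5c.
Inner input = (K'⊕ipad) ∥ m = b2 a3 36 ∥ 66 66 30 35.
Inner hash: sum = 178+163+54+102+102+48+53 = 700; mod 256 = 188 → bc.
Outer input = (K'⊕opad) ∥ inner = d8 c9 5c ∥ bc.
Outer hash (tag): sum = 216+201+92+188 = 697; mod 256 = 185 → b9.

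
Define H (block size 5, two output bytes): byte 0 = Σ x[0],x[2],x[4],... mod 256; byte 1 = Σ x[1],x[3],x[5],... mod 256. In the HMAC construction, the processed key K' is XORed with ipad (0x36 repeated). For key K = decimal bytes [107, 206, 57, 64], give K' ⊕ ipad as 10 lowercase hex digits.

5df80f7636

Key decimal bytes [107, 206, 57, 64] = 6b ce 39 40 is 4 bytes ≤ B = 5; zero-pad to 5 bytes: K' = 6b ce 39 40 00.
XOR each byte with 0x36: 6b⊕36=5d, ce⊕36=f8, 39⊕36=0f, 40⊕36=76, 00⊕36=36.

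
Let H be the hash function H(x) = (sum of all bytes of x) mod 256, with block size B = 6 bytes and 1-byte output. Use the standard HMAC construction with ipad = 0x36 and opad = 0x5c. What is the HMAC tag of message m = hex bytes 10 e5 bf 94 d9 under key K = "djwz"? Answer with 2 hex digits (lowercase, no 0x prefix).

Key "djwz" = 64 6a 77 7a is 4 bytes ≤ B = 6; zero-pad to 6 bytes: K' = 64 6a 77 7a 00 00.
K' ⊕ ipad = 52 5c 41 4c 36 36.  K' ⊕ opad = 38 36 2b 26 5c 5c.
Inner input = (K'⊕ipad) ∥ m = 52 5c 41 4c 36 36 ∥ 10 e5 bf 94 d9.
Inner hash: sum = 82+92+65+76+54+54+16+229+191+148+217 = 1224; mod 256 = 200 → c8.
Outer input = (K'⊕opad) ∥ inner = 38 36 2b 26 5c 5c ∥ c8.
Outer hash (tag): sum = 56+54+43+38+92+92+200 = 575; mod 256 = 63 → 3f.

3f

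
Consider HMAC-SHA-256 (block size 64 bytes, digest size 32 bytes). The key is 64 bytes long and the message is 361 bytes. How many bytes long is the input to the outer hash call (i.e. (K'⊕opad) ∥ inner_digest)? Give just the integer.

96

Key is 64 ≤ 64 bytes, zero-padded: |K'| = 64.
Outer input = (K'⊕opad) ∥ H(inner) → 64 + 32 = 96 bytes.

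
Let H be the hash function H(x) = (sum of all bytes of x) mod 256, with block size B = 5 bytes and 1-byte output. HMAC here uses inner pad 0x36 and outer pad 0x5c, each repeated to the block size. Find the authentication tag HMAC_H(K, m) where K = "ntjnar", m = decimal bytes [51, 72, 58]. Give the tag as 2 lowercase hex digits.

Key "ntjnar" = 6e 74 6a 6e 61 72 is 6 bytes > B = 5, so hash it first: H(key) = 8d, then zero-pad to 5 bytes: K' = 8d 00 00 00 00.
K' ⊕ ipad = bb 36 36 36 36.  K' ⊕ opad = d1 5c 5c 5c 5c.
Inner input = (K'⊕ipad) ∥ m = bb 36 36 36 36 ∥ 33 48 3a.
Inner hash: sum = 187+54+54+54+54+51+72+58 = 584; mod 256 = 72 → 48.
Outer input = (K'⊕opad) ∥ inner = d1 5c 5c 5c 5c ∥ 48.
Outer hash (tag): sum = 209+92+92+92+92+72 = 649; mod 256 = 137 → 89.

89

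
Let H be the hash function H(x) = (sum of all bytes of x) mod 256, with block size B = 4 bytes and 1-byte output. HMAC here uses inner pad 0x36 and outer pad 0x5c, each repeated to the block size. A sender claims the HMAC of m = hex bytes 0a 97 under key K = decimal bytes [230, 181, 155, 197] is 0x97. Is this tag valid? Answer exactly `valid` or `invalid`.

Key decimal bytes [230, 181, 155, 197] = e6 b5 9b c5 is exactly B = 4 bytes: K' = e6 b5 9b c5.
K' ⊕ ipad = d0 83 ad f3; K' ⊕ opad = ba e9 c7 99.
Inner hash: sum = 208+131+173+243+10+151 = 916; mod 256 = 148 → 94.
Outer hash (recomputed tag): sum = 186+233+199+153+148 = 919; mod 256 = 151 → 97.
Recomputed tag = 97; claimed = 97 → match.

valid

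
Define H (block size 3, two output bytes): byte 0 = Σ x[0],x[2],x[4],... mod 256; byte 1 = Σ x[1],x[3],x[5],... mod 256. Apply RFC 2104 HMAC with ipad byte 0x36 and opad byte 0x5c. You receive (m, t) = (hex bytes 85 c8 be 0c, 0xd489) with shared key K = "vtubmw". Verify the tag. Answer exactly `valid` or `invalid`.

invalid

Key "vtubmw" = 76 74 75 62 6d 77 is 6 bytes > B = 3, so hash it first: H(key) = 58 4d, then zero-pad to 3 bytes: K' = 58 4d 00.
K' ⊕ ipad = 6e 7b 36; K' ⊕ opad = 04 11 5c.
Inner hash: even-index sum = 376 mod 256 = 120; odd-index sum = 446 mod 256 = 190 → 78 be.
Outer hash (recomputed tag): even-index sum = 286 mod 256 = 30; odd-index sum = 137 mod 256 = 137 → 1e 89.
Recomputed tag = 1e89; claimed = d489 → mismatch.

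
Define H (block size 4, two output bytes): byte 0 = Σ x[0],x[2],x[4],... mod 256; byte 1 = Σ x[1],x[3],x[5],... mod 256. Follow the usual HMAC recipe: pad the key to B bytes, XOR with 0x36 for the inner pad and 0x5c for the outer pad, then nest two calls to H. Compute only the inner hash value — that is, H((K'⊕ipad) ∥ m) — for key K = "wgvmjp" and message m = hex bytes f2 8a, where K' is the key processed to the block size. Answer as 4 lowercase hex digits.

Key "wgvmjp" = 77 67 76 6d 6a 70 is 6 bytes > B = 4, so hash it first: H(key) = 57 44, then zero-pad to 4 bytes: K' = 57 44 00 00.
K' ⊕ ipad = 61 72 36 36.
Inner input = 61 72 36 36 ∥ f2 8a.
Inner hash: even-index sum = 393 mod 256 = 137; odd-index sum = 306 mod 256 = 50 → 89 32.

8932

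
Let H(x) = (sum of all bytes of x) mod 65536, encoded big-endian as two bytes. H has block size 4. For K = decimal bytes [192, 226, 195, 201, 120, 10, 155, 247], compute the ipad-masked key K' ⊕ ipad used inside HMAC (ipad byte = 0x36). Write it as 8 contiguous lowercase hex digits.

33743636

Key decimal bytes [192, 226, 195, 201, 120, 10, 155, 247] = c0 e2 c3 c9 78 0a 9b f7 is 8 bytes > B = 4, so hash it first: H(key) = 05 42, then zero-pad to 4 bytes: K' = 05 42 00 00.
XOR each byte with 0x36: 05⊕36=33, 42⊕36=74, 00⊕36=36, 00⊕36=36.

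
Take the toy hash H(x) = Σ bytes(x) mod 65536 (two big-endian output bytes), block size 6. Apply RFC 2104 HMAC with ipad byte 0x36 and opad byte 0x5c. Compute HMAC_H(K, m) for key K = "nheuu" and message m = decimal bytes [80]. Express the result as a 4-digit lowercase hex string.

0164

Key "nheuu" = 6e 68 65 75 75 is 5 bytes ≤ B = 6; zero-pad to 6 bytes: K' = 6e 68 65 75 75 00.
K' ⊕ ipad = 58 5e 53 43 43 36.  K' ⊕ opad = 32 34 39 29 29 5c.
Inner input = (K'⊕ipad) ∥ m = 58 5e 53 43 43 36 ∥ 50.
Inner hash: sum = 88+94+83+67+67+54+80 = 533 → 02 15.
Outer input = (K'⊕opad) ∥ inner = 32 34 39 29 29 5c ∥ 02 15.
Outer hash (tag): sum = 50+52+57+41+41+92+2+21 = 356 → 01 64.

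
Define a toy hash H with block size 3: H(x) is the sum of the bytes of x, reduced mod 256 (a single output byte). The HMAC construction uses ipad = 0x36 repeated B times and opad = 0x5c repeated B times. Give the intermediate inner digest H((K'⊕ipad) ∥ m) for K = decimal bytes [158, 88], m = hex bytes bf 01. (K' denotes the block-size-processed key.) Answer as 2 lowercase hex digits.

Key decimal bytes [158, 88] = 9e 58 is 2 bytes ≤ B = 3; zero-pad to 3 bytes: K' = 9e 58 00.
K' ⊕ ipad = a8 6e 36.
Inner input = a8 6e 36 ∥ bf 01.
Inner hash: sum = 168+110+54+191+1 = 524; mod 256 = 12 → 0c.

0c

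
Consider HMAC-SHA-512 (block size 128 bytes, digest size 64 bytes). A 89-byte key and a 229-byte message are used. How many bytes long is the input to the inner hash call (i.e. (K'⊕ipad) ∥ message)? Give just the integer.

Key is 89 ≤ 128 bytes, zero-padded: |K'| = 128.
Inner input = (K'⊕ipad) ∥ m → 128 + 229 = 357 bytes.

357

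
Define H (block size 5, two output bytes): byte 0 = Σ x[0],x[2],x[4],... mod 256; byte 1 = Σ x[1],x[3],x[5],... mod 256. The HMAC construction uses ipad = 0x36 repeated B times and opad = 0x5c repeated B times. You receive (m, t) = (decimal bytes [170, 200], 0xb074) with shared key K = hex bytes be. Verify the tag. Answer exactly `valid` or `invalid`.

valid

Key hex bytes be is 1 byte ≤ B = 5; zero-pad to 5 bytes: K' = be 00 00 00 00.
K' ⊕ ipad = 88 36 36 36 36; K' ⊕ opad = e2 5c 5c 5c 5c.
Inner hash: even-index sum = 444 mod 256 = 188; odd-index sum = 278 mod 256 = 22 → bc 16.
Outer hash (recomputed tag): even-index sum = 432 mod 256 = 176; odd-index sum = 372 mod 256 = 116 → b0 74.
Recomputed tag = b074; claimed = b074 → match.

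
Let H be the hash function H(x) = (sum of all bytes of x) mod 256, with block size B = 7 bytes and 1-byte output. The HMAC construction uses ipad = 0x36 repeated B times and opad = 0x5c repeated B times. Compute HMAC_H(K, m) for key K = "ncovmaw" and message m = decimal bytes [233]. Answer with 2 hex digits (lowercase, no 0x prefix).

Key "ncovmaw" = 6e 63 6f 76 6d 61 77 is exactly B = 7 bytes: K' = 6e 63 6f 76 6d 61 77.
K' ⊕ ipad = 58 55 59 40 5b 57 41.  K' ⊕ opad = 32 3f 33 2a 31 3d 2b.
Inner input = (K'⊕ipad) ∥ m = 58 55 59 40 5b 57 41 ∥ e9.
Inner hash: sum = 88+85+89+64+91+87+65+233 = 802; mod 256 = 34 → 22.
Outer input = (K'⊕opad) ∥ inner = 32 3f 33 2a 31 3d 2b ∥ 22.
Outer hash (tag): sum = 50+63+51+42+49+61+43+34 = 393; mod 256 = 137 → 89.

89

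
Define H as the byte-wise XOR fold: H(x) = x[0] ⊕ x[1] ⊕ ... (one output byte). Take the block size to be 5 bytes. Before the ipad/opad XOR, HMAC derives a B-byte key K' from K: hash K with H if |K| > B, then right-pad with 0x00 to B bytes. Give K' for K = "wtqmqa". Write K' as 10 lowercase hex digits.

|K| = 6 > B = 5, so first hash the key.
H(K): XOR 77⊕74⊕71⊕6d⊕71⊕61 = 0f.
Zero-pad H(K) = 0f to 5 bytes: K' = 0f 00 00 00 00.

0f00000000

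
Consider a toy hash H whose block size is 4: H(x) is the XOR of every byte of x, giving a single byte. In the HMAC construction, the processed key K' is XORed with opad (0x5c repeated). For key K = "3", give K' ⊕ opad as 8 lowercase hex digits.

6f5c5c5c

Key "3" = 33 is 1 byte ≤ B = 4; zero-pad to 4 bytes: K' = 33 00 00 00.
XOR each byte with 0x5c: 33⊕5c=6f, 00⊕5c=5c, 00⊕5c=5c, 00⊕5c=5c.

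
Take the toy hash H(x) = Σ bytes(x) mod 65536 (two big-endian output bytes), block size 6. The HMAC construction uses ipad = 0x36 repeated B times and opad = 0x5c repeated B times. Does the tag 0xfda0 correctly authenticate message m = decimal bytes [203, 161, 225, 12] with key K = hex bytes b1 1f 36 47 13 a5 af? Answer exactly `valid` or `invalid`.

invalid

Key hex bytes b1 1f 36 47 13 a5 af is 7 bytes > B = 6, so hash it first: H(key) = 02 b4, then zero-pad to 6 bytes: K' = 02 b4 00 00 00 00.
K' ⊕ ipad = 34 82 36 36 36 36; K' ⊕ opad = 5e e8 5c 5c 5c 5c.
Inner hash: sum = 52+130+54+54+54+54+203+161+225+12 = 999 → 03 e7.
Outer hash (recomputed tag): sum = 94+232+92+92+92+92+3+231 = 928 → 03 a0.
Recomputed tag = 03a0; claimed = fda0 → mismatch.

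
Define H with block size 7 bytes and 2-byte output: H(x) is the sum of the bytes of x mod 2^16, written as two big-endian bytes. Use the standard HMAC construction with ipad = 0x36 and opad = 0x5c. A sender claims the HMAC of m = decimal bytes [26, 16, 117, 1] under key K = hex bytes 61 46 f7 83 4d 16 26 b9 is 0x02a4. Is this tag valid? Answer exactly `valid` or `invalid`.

Key hex bytes 61 46 f7 83 4d 16 26 b9 is 8 bytes > B = 7, so hash it first: H(key) = 03 63, then zero-pad to 7 bytes: K' = 03 63 00 00 00 00 00.
K' ⊕ ipad = 35 55 36 36 36 36 36; K' ⊕ opad = 5f 3f 5c 5c 5c 5c 5c.
Inner hash: sum = 53+85+54+54+54+54+54+26+16+117+1 = 568 → 02 38.
Outer hash (recomputed tag): sum = 95+63+92+92+92+92+92+2+56 = 676 → 02 a4.
Recomputed tag = 02a4; claimed = 02a4 → match.

valid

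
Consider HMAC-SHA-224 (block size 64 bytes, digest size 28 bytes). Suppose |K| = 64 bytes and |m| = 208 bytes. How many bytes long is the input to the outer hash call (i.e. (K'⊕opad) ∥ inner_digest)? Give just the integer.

92

Key is 64 ≤ 64 bytes, zero-padded: |K'| = 64.
Outer input = (K'⊕opad) ∥ H(inner) → 64 + 28 = 92 bytes.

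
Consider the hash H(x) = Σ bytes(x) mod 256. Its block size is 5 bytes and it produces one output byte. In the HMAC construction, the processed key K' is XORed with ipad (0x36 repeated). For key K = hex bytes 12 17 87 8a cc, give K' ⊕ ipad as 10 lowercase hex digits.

2421b1bcfa

Key hex bytes 12 17 87 8a cc is exactly B = 5 bytes: K' = 12 17 87 8a cc.
XOR each byte with 0x36: 12⊕36=24, 17⊕36=21, 87⊕36=b1, 8a⊕36=bc, cc⊕36=fa.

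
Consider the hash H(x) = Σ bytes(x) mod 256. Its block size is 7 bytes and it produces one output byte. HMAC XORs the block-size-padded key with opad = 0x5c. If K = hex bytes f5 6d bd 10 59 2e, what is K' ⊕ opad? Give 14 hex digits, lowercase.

a931e14c05725c

Key hex bytes f5 6d bd 10 59 2e is 6 bytes ≤ B = 7; zero-pad to 7 bytes: K' = f5 6d bd 10 59 2e 00.
XOR each byte with 0x5c: f5⊕5c=a9, 6d⊕5c=31, bd⊕5c=e1, 10⊕5c=4c, 59⊕5c=05, 2e⊕5c=72, 00⊕5c=5c.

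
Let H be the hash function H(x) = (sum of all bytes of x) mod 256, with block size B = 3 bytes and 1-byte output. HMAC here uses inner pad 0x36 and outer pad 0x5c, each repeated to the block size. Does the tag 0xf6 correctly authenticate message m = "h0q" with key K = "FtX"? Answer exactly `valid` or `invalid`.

invalid

Key "FtX" = 46 74 58 is exactly B = 3 bytes: K' = 46 74 58.
K' ⊕ ipad = 70 42 6e; K' ⊕ opad = 1a 28 04.
Inner hash: sum = 112+66+110+104+48+113 = 553; mod 256 = 41 → 29.
Outer hash (recomputed tag): sum = 26+40+4+41 = 111 → 6f.
Recomputed tag = 6f; claimed = f6 → mismatch.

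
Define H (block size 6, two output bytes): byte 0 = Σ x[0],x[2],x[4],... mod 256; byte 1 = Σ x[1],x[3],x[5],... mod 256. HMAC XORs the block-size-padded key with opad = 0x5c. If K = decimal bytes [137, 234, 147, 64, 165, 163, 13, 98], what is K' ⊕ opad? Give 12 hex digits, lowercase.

Key decimal bytes [137, 234, 147, 64, 165, 163, 13, 98] = 89 ea 93 40 a5 a3 0d 62 is 8 bytes > B = 6, so hash it first: H(key) = ce 2f, then zero-pad to 6 bytes: K' = ce 2f 00 00 00 00.
XOR each byte with 0x5c: ce⊕5c=92, 2f⊕5c=73, 00⊕5c=5c, 00⊕5c=5c, 00⊕5c=5c, 00⊕5c=5c.

92735c5c5c5c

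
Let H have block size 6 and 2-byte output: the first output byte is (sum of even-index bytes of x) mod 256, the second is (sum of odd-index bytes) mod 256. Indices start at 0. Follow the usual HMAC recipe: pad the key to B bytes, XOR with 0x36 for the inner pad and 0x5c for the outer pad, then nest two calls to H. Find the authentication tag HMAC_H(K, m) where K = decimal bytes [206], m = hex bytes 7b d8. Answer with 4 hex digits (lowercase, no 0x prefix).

298e

Key decimal bytes [206] = ce is 1 byte ≤ B = 6; zero-pad to 6 bytes: K' = ce 00 00 00 00 00.
K' ⊕ ipad = f8 36 36 36 36 36.  K' ⊕ opad = 92 5c 5c 5c 5c 5c.
Inner input = (K'⊕ipad) ∥ m = f8 36 36 36 36 36 ∥ 7b d8.
Inner hash: even-index sum = 479 mod 256 = 223; odd-index sum = 378 mod 256 = 122 → df 7a.
Outer input = (K'⊕opad) ∥ inner = 92 5c 5c 5c 5c 5c ∥ df 7a.
Outer hash (tag): even-index sum = 553 mod 256 = 41; odd-index sum = 398 mod 256 = 142 → 29 8e.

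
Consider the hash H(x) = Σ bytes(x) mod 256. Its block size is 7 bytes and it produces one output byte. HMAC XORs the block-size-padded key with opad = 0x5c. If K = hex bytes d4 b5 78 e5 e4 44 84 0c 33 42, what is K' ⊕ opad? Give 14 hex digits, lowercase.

4f5c5c5c5c5c5c

Key hex bytes d4 b5 78 e5 e4 44 84 0c 33 42 is 10 bytes > B = 7, so hash it first: H(key) = 13, then zero-pad to 7 bytes: K' = 13 00 00 00 00 00 00.
XOR each byte with 0x5c: 13⊕5c=4f, 00⊕5c=5c, 00⊕5c=5c, 00⊕5c=5c, 00⊕5c=5c, 00⊕5c=5c, 00⊕5c=5c.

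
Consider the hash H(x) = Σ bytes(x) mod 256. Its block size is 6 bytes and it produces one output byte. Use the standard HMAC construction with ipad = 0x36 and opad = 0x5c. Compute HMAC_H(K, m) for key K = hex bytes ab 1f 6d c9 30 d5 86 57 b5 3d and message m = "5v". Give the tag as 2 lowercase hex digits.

ef

Key hex bytes ab 1f 6d c9 30 d5 86 57 b5 3d is 10 bytes > B = 6, so hash it first: H(key) = d4, then zero-pad to 6 bytes: K' = d4 00 00 00 00 00.
K' ⊕ ipad = e2 36 36 36 36 36.  K' ⊕ opad = 88 5c 5c 5c 5c 5c.
Inner input = (K'⊕ipad) ∥ m = e2 36 36 36 36 36 ∥ 35 76.
Inner hash: sum = 226+54+54+54+54+54+53+118 = 667; mod 256 = 155 → 9b.
Outer input = (K'⊕opad) ∥ inner = 88 5c 5c 5c 5c 5c ∥ 9b.
Outer hash (tag): sum = 136+92+92+92+92+92+155 = 751; mod 256 = 239 → ef.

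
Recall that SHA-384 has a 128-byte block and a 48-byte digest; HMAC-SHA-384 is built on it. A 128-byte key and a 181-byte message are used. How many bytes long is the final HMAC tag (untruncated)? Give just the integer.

48

The tag is one SHA-384 digest: 48 bytes.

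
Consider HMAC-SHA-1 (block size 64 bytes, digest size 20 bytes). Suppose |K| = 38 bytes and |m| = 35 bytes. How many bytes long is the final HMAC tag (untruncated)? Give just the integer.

The tag is one SHA-1 digest: 20 bytes.

20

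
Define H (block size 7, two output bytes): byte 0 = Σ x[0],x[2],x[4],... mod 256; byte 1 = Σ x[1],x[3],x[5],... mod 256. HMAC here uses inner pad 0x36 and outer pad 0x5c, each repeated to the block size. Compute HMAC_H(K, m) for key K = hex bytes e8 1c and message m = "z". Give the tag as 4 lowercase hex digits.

Key hex bytes e8 1c is 2 bytes ≤ B = 7; zero-pad to 7 bytes: K' = e8 1c 00 00 00 00 00.
K' ⊕ ipad = de 2a 36 36 36 36 36.  K' ⊕ opad = b4 40 5c 5c 5c 5c 5c.
Inner input = (K'⊕ipad) ∥ m = de 2a 36 36 36 36 36 ∥ 7a.
Inner hash: even-index sum = 384 mod 256 = 128; odd-index sum = 272 mod 256 = 16 → 80 10.
Outer input = (K'⊕opad) ∥ inner = b4 40 5c 5c 5c 5c 5c ∥ 80 10.
Outer hash (tag): even-index sum = 472 mod 256 = 216; odd-index sum = 376 mod 256 = 120 → d8 78.

d878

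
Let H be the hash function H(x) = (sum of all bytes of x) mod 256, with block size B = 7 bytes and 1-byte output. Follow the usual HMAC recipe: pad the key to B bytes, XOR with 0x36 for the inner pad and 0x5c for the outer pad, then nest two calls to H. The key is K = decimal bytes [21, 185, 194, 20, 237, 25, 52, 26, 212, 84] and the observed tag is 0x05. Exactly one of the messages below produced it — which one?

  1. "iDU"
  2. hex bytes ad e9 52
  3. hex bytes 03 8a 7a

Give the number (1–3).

Key decimal bytes [21, 185, 194, 20, 237, 25, 52, 26, 212, 84] = 15 b9 c2 14 ed 19 34 1a d4 54 is 10 bytes > B = 7, so hash it first: H(key) = 20, then zero-pad to 7 bytes: K' = 20 00 00 00 00 00 00.
K' ⊕ ipad = 16 36 36 36 36 36 36; K' ⊕ opad = 7c 5c 5c 5c 5c 5c 5c.
m1: inner = H(16 36 36 36 36 36 36 69 44 55) = 5c; tag = H(7c 5c 5c 5c 5c 5c 5c 5c) = 00
m2: inner = H(16 36 36 36 36 36 36 ad e9 52) = 42; tag = H(7c 5c 5c 5c 5c 5c 5c 42) = e6
m3: inner = H(16 36 36 36 36 36 36 03 8a 7a) = 61; tag = H(7c 5c 5c 5c 5c 5c 5c 61) = 05 ← matches

3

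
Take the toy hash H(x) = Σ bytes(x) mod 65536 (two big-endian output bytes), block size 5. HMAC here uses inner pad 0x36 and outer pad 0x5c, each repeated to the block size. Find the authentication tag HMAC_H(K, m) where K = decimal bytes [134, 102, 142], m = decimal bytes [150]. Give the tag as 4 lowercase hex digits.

035a

Key decimal bytes [134, 102, 142] = 86 66 8e is 3 bytes ≤ B = 5; zero-pad to 5 bytes: K' = 86 66 8e 00 00.
K' ⊕ ipad = b0 50 b8 36 36.  K' ⊕ opad = da 3a d2 5c 5c.
Inner input = (K'⊕ipad) ∥ m = b0 50 b8 36 36 ∥ 96.
Inner hash: sum = 176+80+184+54+54+150 = 698 → 02 ba.
Outer input = (K'⊕opad) ∥ inner = da 3a d2 5c 5c ∥ 02 ba.
Outer hash (tag): sum = 218+58+210+92+92+2+186 = 858 → 03 5a.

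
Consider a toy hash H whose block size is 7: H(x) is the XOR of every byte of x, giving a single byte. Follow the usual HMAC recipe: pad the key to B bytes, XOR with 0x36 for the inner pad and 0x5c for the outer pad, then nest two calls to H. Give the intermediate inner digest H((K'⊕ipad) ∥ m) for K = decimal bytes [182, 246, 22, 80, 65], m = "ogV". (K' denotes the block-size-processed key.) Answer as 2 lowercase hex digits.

2f

Key decimal bytes [182, 246, 22, 80, 65] = b6 f6 16 50 41 is 5 bytes ≤ B = 7; zero-pad to 7 bytes: K' = b6 f6 16 50 41 00 00.
K' ⊕ ipad = 80 c0 20 66 77 36 36.
Inner input = 80 c0 20 66 77 36 36 ∥ 6f 67 56.
Inner hash: XOR 80⊕c0⊕20⊕66⊕77⊕36⊕36⊕6f⊕67⊕56 = 2f.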